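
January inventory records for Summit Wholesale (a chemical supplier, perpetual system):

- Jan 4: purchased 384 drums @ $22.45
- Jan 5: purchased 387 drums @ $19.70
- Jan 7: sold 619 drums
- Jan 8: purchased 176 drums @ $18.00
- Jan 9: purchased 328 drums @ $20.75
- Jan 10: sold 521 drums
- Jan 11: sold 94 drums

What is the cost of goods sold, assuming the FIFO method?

Jan 7, 619 sold [FIFO — oldest first]: 384 @ $22.45 + 235 @ $19.70 = $13,250.30
Jan 10, 521 sold [FIFO — oldest first]: 152 @ $19.70 + 176 @ $18.00 + 193 @ $20.75 = $10,167.15
Jan 11, 94 sold [FIFO — oldest first]: 94 @ $20.75 = $1,950.50
Total COGS = $13,250.30 + $10,167.15 + $1,950.50 = $25,367.95
Ending inventory: 41 @ $20.75 = $850.75

COGS = $25,367.95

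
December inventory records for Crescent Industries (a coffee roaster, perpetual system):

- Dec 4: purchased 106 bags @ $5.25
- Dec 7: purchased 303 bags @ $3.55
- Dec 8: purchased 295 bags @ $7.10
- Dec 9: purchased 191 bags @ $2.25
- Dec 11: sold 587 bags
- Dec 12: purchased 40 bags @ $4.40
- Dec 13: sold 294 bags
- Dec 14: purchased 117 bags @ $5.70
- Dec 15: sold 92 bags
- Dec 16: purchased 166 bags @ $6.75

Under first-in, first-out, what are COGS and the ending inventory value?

COGS = $4,549.00; ending inventory = $1,570.80

Dec 11, 587 sold [FIFO — oldest first]: 106 @ $5.25 + 303 @ $3.55 + 178 @ $7.10 = $2,895.95
Dec 13, 294 sold [FIFO — oldest first]: 117 @ $7.10 + 177 @ $2.25 = $1,228.95
Dec 15, 92 sold [FIFO — oldest first]: 14 @ $2.25 + 40 @ $4.40 + 38 @ $5.70 = $424.10
Total COGS = $2,895.95 + $1,228.95 + $424.10 = $4,549.00
Ending inventory: 79 @ $5.70 + 166 @ $6.75 = $1,570.80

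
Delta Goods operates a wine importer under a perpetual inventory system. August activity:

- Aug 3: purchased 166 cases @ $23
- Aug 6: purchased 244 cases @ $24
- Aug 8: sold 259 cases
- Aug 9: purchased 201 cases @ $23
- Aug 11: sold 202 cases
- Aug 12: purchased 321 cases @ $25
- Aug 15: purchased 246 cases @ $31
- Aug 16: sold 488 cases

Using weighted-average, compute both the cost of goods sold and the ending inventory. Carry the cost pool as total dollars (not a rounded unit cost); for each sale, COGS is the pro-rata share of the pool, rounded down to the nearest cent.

COGS = $23,835.16; ending inventory = $6,112.84

After Aug 3: 166 on hand, pool $3,818.00 (≈ $23.0000 each)
After Aug 6: 410 on hand, pool $9,674.00 (≈ $23.5951 each)
Aug 8, sell 259: 259/410 × $9,674.00 → $6,111.13
After Aug 9: 352 on hand, pool $8,185.87 (≈ $23.2553 each)
Aug 11, sell 202: 202/352 × $8,185.87 → $4,697.57
After Aug 12: 471 on hand, pool $11,513.30 (≈ $24.4444 each)
After Aug 15: 717 on hand, pool $19,139.30 (≈ $26.6936 each)
Aug 16, sell 488: 488/717 × $19,139.30 → $13,026.46
Total COGS = $6,111.13 + $4,697.57 + $13,026.46 = $23,835.16
Ending inventory (cost pool remaining) = $6,112.84
Check: goods available $29,948.00 = COGS $23,835.16 + ending $6,112.84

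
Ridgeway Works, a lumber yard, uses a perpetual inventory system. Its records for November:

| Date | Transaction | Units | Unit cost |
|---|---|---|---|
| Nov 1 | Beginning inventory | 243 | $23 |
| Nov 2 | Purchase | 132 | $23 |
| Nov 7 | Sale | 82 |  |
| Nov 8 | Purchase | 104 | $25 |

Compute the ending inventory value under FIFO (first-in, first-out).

Ending inventory = $9,339

Nov 7, 82 sold [FIFO — oldest first]: 82 @ $23 = $1,886
Ending inventory: 161 @ $23 + 132 @ $23 + 104 @ $25 = $9,339
Check: goods available $11,225 = COGS $1,886 + ending $9,339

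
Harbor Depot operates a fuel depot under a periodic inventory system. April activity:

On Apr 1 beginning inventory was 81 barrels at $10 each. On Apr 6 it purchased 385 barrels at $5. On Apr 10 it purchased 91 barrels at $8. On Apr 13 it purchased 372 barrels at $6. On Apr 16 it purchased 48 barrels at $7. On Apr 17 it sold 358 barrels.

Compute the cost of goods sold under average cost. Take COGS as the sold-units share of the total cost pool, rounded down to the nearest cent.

Apr 17, sell 358: 358/977 × $6,031.00 → $2,209.92
Ending inventory (cost pool remaining) = $3,821.08

COGS = $2,209.92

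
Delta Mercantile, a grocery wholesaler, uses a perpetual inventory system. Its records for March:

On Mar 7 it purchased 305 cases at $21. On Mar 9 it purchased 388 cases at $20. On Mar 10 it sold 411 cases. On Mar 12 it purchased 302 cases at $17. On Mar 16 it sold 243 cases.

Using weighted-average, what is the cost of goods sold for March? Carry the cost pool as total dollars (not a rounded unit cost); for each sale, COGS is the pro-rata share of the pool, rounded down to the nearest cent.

After Mar 7: 305 on hand, pool $6,405.00 (≈ $21.0000 each)
After Mar 9: 693 on hand, pool $14,165.00 (≈ $20.4401 each)
Mar 10, sell 411: 411/693 × $14,165.00 → $8,400.88
After Mar 12: 584 on hand, pool $10,898.12 (≈ $18.6612 each)
Mar 16, sell 243: 243/584 × $10,898.12 → $4,534.66
Total COGS = $8,400.88 + $4,534.66 = $12,935.54
Ending inventory (cost pool remaining) = $6,363.46
Check: goods available $19,299.00 = COGS $12,935.54 + ending $6,363.46

COGS = $12,935.54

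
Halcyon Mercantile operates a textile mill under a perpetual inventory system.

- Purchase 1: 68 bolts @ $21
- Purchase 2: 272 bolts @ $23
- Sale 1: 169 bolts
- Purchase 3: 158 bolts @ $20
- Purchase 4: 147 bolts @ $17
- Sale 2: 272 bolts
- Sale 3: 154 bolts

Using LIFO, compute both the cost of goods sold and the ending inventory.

Sale 1 (169) [LIFO — newest first]: 169 @ $23 = $3,887
Sale 2 (272) [LIFO — newest first]: 147 @ $17 + 125 @ $20 = $4,999
Sale 3 (154) [LIFO — newest first]: 33 @ $20 + 103 @ $23 + 18 @ $21 = $3,407
Total COGS = $3,887 + $4,999 + $3,407 = $12,293
Ending inventory: 50 @ $21 = $1,050
Check: goods available $13,343 = COGS $12,293 + ending $1,050

COGS = $12,293; ending inventory = $1,050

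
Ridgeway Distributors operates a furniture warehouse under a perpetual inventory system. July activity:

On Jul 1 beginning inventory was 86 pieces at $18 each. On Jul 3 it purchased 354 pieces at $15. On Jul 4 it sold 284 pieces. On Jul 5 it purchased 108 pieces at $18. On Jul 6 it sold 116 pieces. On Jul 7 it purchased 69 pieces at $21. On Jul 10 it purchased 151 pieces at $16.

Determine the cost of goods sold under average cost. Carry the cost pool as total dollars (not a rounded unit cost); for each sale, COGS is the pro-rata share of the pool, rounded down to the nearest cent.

COGS = $6,349.07

After Jul 1: 86 on hand, pool $1,548.00 (≈ $18.0000 each)
After Jul 3: 440 on hand, pool $6,858.00 (≈ $15.5864 each)
Jul 4, sell 284: 284/440 × $6,858.00 → $4,426.52
After Jul 5: 264 on hand, pool $4,375.48 (≈ $16.5738 each)
Jul 6, sell 116: 116/264 × $4,375.48 → $1,922.55
After Jul 7: 217 on hand, pool $3,901.93 (≈ $17.9812 each)
After Jul 10: 368 on hand, pool $6,317.93 (≈ $17.1683 each)
Total COGS = $4,426.52 + $1,922.55 = $6,349.07
Ending inventory (cost pool remaining) = $6,317.93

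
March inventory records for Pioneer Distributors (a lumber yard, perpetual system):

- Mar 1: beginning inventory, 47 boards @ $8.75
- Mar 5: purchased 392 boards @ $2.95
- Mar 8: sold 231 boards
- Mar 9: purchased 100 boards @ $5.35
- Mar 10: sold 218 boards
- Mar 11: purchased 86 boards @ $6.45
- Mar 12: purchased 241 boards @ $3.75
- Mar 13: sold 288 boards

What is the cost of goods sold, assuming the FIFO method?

COGS = $3,077.35

Mar 8, 231 sold [FIFO — oldest first]: 47 @ $8.75 + 184 @ $2.95 = $954.05
Mar 10, 218 sold [FIFO — oldest first]: 208 @ $2.95 + 10 @ $5.35 = $667.10
Mar 13, 288 sold [FIFO — oldest first]: 90 @ $5.35 + 86 @ $6.45 + 112 @ $3.75 = $1,456.20
Total COGS = $954.05 + $667.10 + $1,456.20 = $3,077.35
Ending inventory: 129 @ $3.75 = $483.75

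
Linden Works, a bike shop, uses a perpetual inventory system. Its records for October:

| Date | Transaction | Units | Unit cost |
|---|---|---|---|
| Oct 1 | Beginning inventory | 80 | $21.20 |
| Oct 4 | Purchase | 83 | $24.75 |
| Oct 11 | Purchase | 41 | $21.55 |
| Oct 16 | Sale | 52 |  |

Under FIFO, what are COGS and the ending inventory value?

Oct 16, 52 sold [FIFO — oldest first]: 52 @ $21.20 = $1,102.40
Ending inventory: 28 @ $21.20 + 83 @ $24.75 + 41 @ $21.55 = $3,531.40

COGS = $1,102.40; ending inventory = $3,531.40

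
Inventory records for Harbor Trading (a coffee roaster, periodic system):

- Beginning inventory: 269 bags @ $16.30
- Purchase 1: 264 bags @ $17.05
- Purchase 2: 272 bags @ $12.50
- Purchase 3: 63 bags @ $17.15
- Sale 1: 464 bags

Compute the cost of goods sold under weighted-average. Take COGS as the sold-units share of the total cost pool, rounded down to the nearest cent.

COGS = $7,145.14

Sale 1, sell 464: 464/868 × $13,366.35 → $7,145.14
Ending inventory (cost pool remaining) = $6,221.21
Check: goods available $13,366.35 = COGS $7,145.14 + ending $6,221.21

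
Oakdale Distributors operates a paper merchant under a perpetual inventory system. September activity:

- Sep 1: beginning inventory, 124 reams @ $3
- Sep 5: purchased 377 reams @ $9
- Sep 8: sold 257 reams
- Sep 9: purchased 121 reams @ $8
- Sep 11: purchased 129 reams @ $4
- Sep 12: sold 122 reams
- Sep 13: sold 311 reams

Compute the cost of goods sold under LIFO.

Sep 8, 257 sold [LIFO — newest first]: 257 @ $9 = $2,313
Sep 12, 122 sold [LIFO — newest first]: 122 @ $4 = $488
Sep 13, 311 sold [LIFO — newest first]: 7 @ $4 + 121 @ $8 + 120 @ $9 + 63 @ $3 = $2,265
Total COGS = $2,313 + $488 + $2,265 = $5,066
Ending inventory: 61 @ $3 = $183
Check: goods available $5,249 = COGS $5,066 + ending $183

COGS = $5,066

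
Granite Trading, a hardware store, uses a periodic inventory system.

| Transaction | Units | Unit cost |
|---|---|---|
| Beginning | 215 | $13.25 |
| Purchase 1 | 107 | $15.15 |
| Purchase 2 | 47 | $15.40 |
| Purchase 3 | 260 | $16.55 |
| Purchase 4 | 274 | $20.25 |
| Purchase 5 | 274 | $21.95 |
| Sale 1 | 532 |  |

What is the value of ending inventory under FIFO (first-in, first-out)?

Sale 1 (532) [FIFO — oldest first]: 215 @ $13.25 + 107 @ $15.15 + 47 @ $15.40 + 163 @ $16.55 = $7,891.25
Ending inventory: 97 @ $16.55 + 274 @ $20.25 + 274 @ $21.95 = $13,168.15
Check: goods available $21,059.40 = COGS $7,891.25 + ending $13,168.15

Ending inventory = $13,168.15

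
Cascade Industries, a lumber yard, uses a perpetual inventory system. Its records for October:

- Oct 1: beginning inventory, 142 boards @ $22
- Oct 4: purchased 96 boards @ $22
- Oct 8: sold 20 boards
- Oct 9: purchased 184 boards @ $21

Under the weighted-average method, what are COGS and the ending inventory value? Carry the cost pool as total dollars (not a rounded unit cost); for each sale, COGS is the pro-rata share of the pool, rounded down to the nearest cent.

After Oct 1: 142 on hand, pool $3,124.00 (≈ $22.0000 each)
After Oct 4: 238 on hand, pool $5,236.00 (≈ $22.0000 each)
Oct 8, sell 20: 20/238 × $5,236.00 → $440.00
After Oct 9: 402 on hand, pool $8,660.00 (≈ $21.5423 each)
Ending inventory (cost pool remaining) = $8,660.00
Check: goods available $9,100.00 = COGS $440.00 + ending $8,660.00

COGS = $440.00; ending inventory = $8,660.00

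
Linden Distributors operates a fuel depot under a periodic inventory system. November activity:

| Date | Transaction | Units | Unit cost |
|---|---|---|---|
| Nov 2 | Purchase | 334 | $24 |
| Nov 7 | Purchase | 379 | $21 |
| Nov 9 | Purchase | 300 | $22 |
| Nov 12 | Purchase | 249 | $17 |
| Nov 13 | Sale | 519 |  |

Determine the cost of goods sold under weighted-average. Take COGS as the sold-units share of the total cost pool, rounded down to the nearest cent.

Nov 13, sell 519: 519/1262 × $26,808.00 → $11,024.84
Ending inventory (cost pool remaining) = $15,783.16

COGS = $11,024.84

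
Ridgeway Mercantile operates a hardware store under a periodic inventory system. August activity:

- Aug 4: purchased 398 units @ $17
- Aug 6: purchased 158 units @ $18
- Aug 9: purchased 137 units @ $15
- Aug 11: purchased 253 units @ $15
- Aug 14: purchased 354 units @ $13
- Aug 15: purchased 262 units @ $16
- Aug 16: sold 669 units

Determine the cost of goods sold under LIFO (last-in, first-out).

COGS = $9,589

Aug 16, 669 sold [LIFO — newest first]: 262 @ $16 + 354 @ $13 + 53 @ $15 = $9,589
Ending inventory: 398 @ $17 + 158 @ $18 + 137 @ $15 + 200 @ $15 = $14,665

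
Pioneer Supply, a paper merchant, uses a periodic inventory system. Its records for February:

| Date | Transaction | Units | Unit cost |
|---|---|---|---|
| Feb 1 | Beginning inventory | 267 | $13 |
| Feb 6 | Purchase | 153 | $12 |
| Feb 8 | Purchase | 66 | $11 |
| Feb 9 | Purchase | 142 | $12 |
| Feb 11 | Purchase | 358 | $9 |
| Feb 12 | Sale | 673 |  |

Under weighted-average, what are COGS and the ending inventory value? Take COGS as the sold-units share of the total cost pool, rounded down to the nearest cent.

Feb 12, sell 673: 673/986 × $10,959.00 → $7,480.12
Ending inventory (cost pool remaining) = $3,478.88

COGS = $7,480.12; ending inventory = $3,478.88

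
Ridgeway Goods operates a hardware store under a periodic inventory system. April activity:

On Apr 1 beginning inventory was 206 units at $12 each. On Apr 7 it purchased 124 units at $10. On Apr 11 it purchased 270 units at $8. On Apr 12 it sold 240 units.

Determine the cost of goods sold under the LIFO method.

COGS = $1,920

Apr 12, 240 sold [LIFO — newest first]: 240 @ $8 = $1,920
Ending inventory: 206 @ $12 + 124 @ $10 + 30 @ $8 = $3,952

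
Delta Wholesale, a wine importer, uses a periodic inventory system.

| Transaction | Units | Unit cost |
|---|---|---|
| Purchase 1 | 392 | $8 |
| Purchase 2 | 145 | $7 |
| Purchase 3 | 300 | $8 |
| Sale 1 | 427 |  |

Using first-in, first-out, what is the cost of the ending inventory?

Ending inventory = $3,170

Sale 1 (427) [FIFO — oldest first]: 392 @ $8 + 35 @ $7 = $3,381
Ending inventory: 110 @ $7 + 300 @ $8 = $3,170
Check: goods available $6,551 = COGS $3,381 + ending $3,170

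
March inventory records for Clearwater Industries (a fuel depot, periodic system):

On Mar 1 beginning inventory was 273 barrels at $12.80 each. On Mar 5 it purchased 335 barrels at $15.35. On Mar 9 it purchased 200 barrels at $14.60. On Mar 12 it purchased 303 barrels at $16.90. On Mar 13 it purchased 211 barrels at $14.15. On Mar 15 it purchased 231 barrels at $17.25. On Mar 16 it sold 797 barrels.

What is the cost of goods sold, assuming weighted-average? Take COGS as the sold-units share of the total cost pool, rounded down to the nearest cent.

Mar 16, sell 797: 797/1553 × $23,647.75 → $12,136.03
Ending inventory (cost pool remaining) = $11,511.72
Check: goods available $23,647.75 = COGS $12,136.03 + ending $11,511.72

COGS = $12,136.03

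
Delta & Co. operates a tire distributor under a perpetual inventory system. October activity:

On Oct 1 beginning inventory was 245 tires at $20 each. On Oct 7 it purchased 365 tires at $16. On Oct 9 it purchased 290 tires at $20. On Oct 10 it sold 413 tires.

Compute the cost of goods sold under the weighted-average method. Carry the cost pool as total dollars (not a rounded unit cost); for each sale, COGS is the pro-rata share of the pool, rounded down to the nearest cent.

After Oct 1: 245 on hand, pool $4,900.00 (≈ $20.0000 each)
After Oct 7: 610 on hand, pool $10,740.00 (≈ $17.6066 each)
After Oct 9: 900 on hand, pool $16,540.00 (≈ $18.3778 each)
Oct 10, sell 413: 413/900 × $16,540.00 → $7,590.02
Ending inventory (cost pool remaining) = $8,949.98
Check: goods available $16,540.00 = COGS $7,590.02 + ending $8,949.98

COGS = $7,590.02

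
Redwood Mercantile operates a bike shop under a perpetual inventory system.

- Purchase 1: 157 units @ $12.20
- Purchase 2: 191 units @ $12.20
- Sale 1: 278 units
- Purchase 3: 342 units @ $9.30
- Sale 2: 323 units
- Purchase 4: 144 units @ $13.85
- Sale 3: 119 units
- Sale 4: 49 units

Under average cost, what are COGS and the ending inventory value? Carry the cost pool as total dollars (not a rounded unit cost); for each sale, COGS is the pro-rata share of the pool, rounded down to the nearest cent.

COGS = $8,621.08; ending inventory = $799.52

After Purchase 1: 157 on hand, pool $1,915.40 (≈ $12.2000 each)
After Purchase 2: 348 on hand, pool $4,245.60 (≈ $12.2000 each)
Sale 1, sell 278: 278/348 × $4,245.60 → $3,391.60
After Purchase 3: 412 on hand, pool $4,034.60 (≈ $9.7927 each)
Sale 2, sell 323: 323/412 × $4,034.60 → $3,163.04
After Purchase 4: 233 on hand, pool $2,865.96 (≈ $12.3003 each)
Sale 3, sell 119: 119/233 × $2,865.96 → $1,463.73
Sale 4, sell 49: 49/114 × $1,402.23 → $602.71
Total COGS = $3,391.60 + $3,163.04 + $1,463.73 + $602.71 = $8,621.08
Ending inventory (cost pool remaining) = $799.52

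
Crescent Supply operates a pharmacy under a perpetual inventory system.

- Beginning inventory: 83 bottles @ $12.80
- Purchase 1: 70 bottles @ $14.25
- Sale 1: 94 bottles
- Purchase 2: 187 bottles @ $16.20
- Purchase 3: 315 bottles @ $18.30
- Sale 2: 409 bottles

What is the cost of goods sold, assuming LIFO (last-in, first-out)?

COGS = $8,592.00

Sale 1 (94) [LIFO — newest first]: 70 @ $14.25 + 24 @ $12.80 = $1,304.70
Sale 2 (409) [LIFO — newest first]: 315 @ $18.30 + 94 @ $16.20 = $7,287.30
Total COGS = $1,304.70 + $7,287.30 = $8,592.00
Ending inventory: 59 @ $12.80 + 93 @ $16.20 = $2,261.80
Check: goods available $10,853.80 = COGS $8,592.00 + ending $2,261.80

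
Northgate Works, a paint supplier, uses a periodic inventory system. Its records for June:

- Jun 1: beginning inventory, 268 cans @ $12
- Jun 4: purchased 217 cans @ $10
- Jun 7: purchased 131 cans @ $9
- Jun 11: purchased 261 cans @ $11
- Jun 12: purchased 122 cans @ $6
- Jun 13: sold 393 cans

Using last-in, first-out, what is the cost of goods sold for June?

Jun 13, 393 sold [LIFO — newest first]: 122 @ $6 + 261 @ $11 + 10 @ $9 = $3,693
Ending inventory: 268 @ $12 + 217 @ $10 + 121 @ $9 = $6,475

COGS = $3,693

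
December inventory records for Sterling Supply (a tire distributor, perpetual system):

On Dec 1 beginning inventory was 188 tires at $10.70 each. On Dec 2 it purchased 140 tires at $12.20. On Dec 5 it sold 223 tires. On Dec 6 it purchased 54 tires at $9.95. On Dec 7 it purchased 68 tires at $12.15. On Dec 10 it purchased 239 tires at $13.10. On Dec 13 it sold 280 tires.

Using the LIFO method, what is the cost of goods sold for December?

COGS = $6,225.15

Dec 5, 223 sold [LIFO — newest first]: 140 @ $12.20 + 83 @ $10.70 = $2,596.10
Dec 13, 280 sold [LIFO — newest first]: 239 @ $13.10 + 41 @ $12.15 = $3,629.05
Total COGS = $2,596.10 + $3,629.05 = $6,225.15
Ending inventory: 105 @ $10.70 + 54 @ $9.95 + 27 @ $12.15 = $1,988.85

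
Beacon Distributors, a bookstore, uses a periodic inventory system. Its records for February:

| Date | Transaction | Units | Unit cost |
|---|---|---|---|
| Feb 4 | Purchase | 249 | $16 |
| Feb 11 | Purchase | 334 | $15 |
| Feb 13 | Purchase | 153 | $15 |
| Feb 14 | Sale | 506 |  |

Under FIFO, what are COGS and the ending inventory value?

Feb 14, 506 sold [FIFO — oldest first]: 249 @ $16 + 257 @ $15 = $7,839
Ending inventory: 77 @ $15 + 153 @ $15 = $3,450

COGS = $7,839; ending inventory = $3,450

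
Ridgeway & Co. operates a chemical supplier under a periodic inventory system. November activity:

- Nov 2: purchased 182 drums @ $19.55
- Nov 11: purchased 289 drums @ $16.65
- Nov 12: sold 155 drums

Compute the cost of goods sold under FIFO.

Nov 12, 155 sold [FIFO — oldest first]: 155 @ $19.55 = $3,030.25
Ending inventory: 27 @ $19.55 + 289 @ $16.65 = $5,339.70

COGS = $3,030.25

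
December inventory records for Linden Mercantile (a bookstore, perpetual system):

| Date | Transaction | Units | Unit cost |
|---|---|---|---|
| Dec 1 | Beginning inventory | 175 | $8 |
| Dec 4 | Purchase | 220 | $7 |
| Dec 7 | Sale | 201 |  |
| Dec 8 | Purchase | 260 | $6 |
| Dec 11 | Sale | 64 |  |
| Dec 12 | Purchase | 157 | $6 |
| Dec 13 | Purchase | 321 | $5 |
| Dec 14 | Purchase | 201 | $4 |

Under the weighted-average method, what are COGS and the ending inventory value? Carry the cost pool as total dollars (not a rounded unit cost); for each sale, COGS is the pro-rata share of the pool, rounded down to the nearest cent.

After Dec 1: 175 on hand, pool $1,400.00 (≈ $8.0000 each)
After Dec 4: 395 on hand, pool $2,940.00 (≈ $7.4430 each)
Dec 7, sell 201: 201/395 × $2,940.00 → $1,496.05
After Dec 8: 454 on hand, pool $3,003.95 (≈ $6.6166 each)
Dec 11, sell 64: 64/454 × $3,003.95 → $423.46
After Dec 12: 547 on hand, pool $3,522.49 (≈ $6.4397 each)
After Dec 13: 868 on hand, pool $5,127.49 (≈ $5.9072 each)
After Dec 14: 1069 on hand, pool $5,931.49 (≈ $5.5486 each)
Total COGS = $1,496.05 + $423.46 = $1,919.51
Ending inventory (cost pool remaining) = $5,931.49

COGS = $1,919.51; ending inventory = $5,931.49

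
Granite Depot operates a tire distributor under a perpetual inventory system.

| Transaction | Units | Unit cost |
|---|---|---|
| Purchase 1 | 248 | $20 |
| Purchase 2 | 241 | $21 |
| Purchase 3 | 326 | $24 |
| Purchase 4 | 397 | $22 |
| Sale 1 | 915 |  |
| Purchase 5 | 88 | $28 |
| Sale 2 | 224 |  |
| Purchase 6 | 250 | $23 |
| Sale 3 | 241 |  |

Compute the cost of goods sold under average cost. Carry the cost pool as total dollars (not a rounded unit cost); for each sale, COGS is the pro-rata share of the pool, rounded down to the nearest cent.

After Purchase 1: 248 on hand, pool $4,960.00 (≈ $20.0000 each)
After Purchase 2: 489 on hand, pool $10,021.00 (≈ $20.4928 each)
After Purchase 3: 815 on hand, pool $17,845.00 (≈ $21.8957 each)
After Purchase 4: 1212 on hand, pool $26,579.00 (≈ $21.9299 each)
Sale 1, sell 915: 915/1212 × $26,579.00 → $20,065.82
After Purchase 5: 385 on hand, pool $8,977.18 (≈ $23.3174 each)
Sale 2, sell 224: 224/385 × $8,977.18 → $5,223.08
After Purchase 6: 411 on hand, pool $9,504.10 (≈ $23.1243 each)
Sale 3, sell 241: 241/411 × $9,504.10 → $5,572.96
Total COGS = $20,065.82 + $5,223.08 + $5,572.96 = $30,861.86
Ending inventory (cost pool remaining) = $3,931.14
Check: goods available $34,793.00 = COGS $30,861.86 + ending $3,931.14

COGS = $30,861.86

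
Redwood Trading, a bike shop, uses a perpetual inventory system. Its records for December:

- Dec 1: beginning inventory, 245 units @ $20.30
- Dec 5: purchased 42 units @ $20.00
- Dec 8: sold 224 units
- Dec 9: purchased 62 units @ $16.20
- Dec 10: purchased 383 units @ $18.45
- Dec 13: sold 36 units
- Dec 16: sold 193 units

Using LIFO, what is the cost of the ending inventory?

Dec 8, 224 sold [LIFO — newest first]: 42 @ $20.00 + 182 @ $20.30 = $4,534.60
Dec 13, 36 sold [LIFO — newest first]: 36 @ $18.45 = $664.20
Dec 16, 193 sold [LIFO — newest first]: 193 @ $18.45 = $3,560.85
Total COGS = $4,534.60 + $664.20 + $3,560.85 = $8,759.65
Ending inventory: 63 @ $20.30 + 62 @ $16.20 + 154 @ $18.45 = $5,124.60

Ending inventory = $5,124.60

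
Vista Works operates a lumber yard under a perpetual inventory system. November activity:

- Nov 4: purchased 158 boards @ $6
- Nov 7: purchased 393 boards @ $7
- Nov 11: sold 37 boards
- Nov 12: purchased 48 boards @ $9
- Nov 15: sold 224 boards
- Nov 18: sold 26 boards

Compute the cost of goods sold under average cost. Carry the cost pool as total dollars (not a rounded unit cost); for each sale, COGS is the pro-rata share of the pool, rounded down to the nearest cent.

After Nov 4: 158 on hand, pool $948.00 (≈ $6.0000 each)
After Nov 7: 551 on hand, pool $3,699.00 (≈ $6.7132 each)
Nov 11, sell 37: 37/551 × $3,699.00 → $248.39
After Nov 12: 562 on hand, pool $3,882.61 (≈ $6.9086 each)
Nov 15, sell 224: 224/562 × $3,882.61 → $1,547.51
Nov 18, sell 26: 26/338 × $2,335.10 → $179.62
Total COGS = $248.39 + $1,547.51 + $179.62 = $1,975.52
Ending inventory (cost pool remaining) = $2,155.48
Check: goods available $4,131.00 = COGS $1,975.52 + ending $2,155.48

COGS = $1,975.52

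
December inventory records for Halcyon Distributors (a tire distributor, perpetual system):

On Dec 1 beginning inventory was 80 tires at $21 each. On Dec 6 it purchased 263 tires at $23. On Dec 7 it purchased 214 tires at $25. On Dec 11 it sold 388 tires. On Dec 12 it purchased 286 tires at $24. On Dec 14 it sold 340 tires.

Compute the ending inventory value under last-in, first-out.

Ending inventory = $2,485

Dec 11, 388 sold [LIFO — newest first]: 214 @ $25 + 174 @ $23 = $9,352
Dec 14, 340 sold [LIFO — newest first]: 286 @ $24 + 54 @ $23 = $8,106
Total COGS = $9,352 + $8,106 = $17,458
Ending inventory: 80 @ $21 + 35 @ $23 = $2,485
Check: goods available $19,943 = COGS $17,458 + ending $2,485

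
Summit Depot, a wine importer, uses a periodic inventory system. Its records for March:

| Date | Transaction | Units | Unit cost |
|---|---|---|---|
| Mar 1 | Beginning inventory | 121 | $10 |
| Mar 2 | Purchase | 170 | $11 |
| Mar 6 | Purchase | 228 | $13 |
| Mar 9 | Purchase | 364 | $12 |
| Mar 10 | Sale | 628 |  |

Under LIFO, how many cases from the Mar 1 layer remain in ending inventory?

Mar 10, 628 sold [LIFO — newest first]: 364 @ $12 + 228 @ $13 + 36 @ $11 = $7,728
Ending inventory: 121 @ $10 + 134 @ $11 = $2,684
Check: goods available $10,412 = COGS $7,728 + ending $2,684

121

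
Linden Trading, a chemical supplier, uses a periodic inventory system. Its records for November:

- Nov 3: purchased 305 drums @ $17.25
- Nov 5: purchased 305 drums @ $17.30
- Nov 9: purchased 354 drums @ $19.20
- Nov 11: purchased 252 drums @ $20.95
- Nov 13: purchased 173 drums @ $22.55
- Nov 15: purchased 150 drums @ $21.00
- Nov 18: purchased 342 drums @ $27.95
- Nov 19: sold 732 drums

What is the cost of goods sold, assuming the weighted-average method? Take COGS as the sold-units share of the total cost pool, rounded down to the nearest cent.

COGS = $15,264.20

Nov 19, sell 732: 732/1881 × $39,224.00 → $15,264.20
Ending inventory (cost pool remaining) = $23,959.80
Check: goods available $39,224.00 = COGS $15,264.20 + ending $23,959.80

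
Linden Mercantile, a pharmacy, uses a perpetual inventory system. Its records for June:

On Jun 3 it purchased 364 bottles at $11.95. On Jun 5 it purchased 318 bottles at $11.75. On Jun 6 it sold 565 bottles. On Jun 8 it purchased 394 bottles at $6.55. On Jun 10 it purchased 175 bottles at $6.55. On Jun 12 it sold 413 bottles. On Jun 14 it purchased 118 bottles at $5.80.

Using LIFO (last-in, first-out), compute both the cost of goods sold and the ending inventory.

Jun 6, 565 sold [LIFO — newest first]: 318 @ $11.75 + 247 @ $11.95 = $6,688.15
Jun 12, 413 sold [LIFO — newest first]: 175 @ $6.55 + 238 @ $6.55 = $2,705.15
Total COGS = $6,688.15 + $2,705.15 = $9,393.30
Ending inventory: 117 @ $11.95 + 156 @ $6.55 + 118 @ $5.80 = $3,104.35

COGS = $9,393.30; ending inventory = $3,104.35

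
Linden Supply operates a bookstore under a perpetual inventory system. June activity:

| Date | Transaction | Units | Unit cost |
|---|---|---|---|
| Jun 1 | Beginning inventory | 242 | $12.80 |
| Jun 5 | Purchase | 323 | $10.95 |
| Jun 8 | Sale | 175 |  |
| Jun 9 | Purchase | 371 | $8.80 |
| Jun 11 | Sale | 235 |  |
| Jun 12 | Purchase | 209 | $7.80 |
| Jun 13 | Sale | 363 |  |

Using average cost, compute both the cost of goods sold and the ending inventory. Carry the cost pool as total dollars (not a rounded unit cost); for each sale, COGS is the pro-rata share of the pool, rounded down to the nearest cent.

COGS = $7,960.18; ending inventory = $3,569.27

After Jun 1: 242 on hand, pool $3,097.60 (≈ $12.8000 each)
After Jun 5: 565 on hand, pool $6,634.45 (≈ $11.7424 each)
Jun 8, sell 175: 175/565 × $6,634.45 → $2,054.91
After Jun 9: 761 on hand, pool $7,844.34 (≈ $10.3079 each)
Jun 11, sell 235: 235/761 × $7,844.34 → $2,422.36
After Jun 12: 735 on hand, pool $7,052.18 (≈ $9.5948 each)
Jun 13, sell 363: 363/735 × $7,052.18 → $3,482.91
Total COGS = $2,054.91 + $2,422.36 + $3,482.91 = $7,960.18
Ending inventory (cost pool remaining) = $3,569.27
Check: goods available $11,529.45 = COGS $7,960.18 + ending $3,569.27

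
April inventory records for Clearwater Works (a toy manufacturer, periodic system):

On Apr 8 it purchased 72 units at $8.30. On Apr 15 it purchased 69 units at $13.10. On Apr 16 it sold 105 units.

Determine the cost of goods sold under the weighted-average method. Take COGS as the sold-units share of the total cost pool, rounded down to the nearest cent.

COGS = $1,118.13

Apr 16, sell 105: 105/141 × $1,501.50 → $1,118.13
Ending inventory (cost pool remaining) = $383.37
Check: goods available $1,501.50 = COGS $1,118.13 + ending $383.37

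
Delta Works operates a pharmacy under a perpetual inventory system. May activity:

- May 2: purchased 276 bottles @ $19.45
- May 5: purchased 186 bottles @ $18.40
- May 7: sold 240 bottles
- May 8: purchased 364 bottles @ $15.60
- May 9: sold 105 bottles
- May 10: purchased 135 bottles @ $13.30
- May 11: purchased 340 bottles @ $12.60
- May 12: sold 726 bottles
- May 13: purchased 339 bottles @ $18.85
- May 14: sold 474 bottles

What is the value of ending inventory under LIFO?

Ending inventory = $1,847.75

May 7, 240 sold [LIFO — newest first]: 186 @ $18.40 + 54 @ $19.45 = $4,472.70
May 9, 105 sold [LIFO — newest first]: 105 @ $15.60 = $1,638.00
May 12, 726 sold [LIFO — newest first]: 340 @ $12.60 + 135 @ $13.30 + 251 @ $15.60 = $9,995.10
May 14, 474 sold [LIFO — newest first]: 339 @ $18.85 + 8 @ $15.60 + 127 @ $19.45 = $8,985.10
Total COGS = $4,472.70 + $1,638.00 + $9,995.10 + $8,985.10 = $25,090.90
Ending inventory: 95 @ $19.45 = $1,847.75
Check: goods available $26,938.65 = COGS $25,090.90 + ending $1,847.75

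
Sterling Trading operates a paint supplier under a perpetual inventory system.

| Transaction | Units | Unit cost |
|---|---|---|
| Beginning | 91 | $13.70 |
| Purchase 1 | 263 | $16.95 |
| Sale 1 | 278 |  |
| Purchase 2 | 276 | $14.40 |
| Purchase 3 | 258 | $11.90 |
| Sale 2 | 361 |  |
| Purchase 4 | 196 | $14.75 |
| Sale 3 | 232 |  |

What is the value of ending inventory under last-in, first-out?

Ending inventory = $3,014.00

Sale 1 (278) [LIFO — newest first]: 263 @ $16.95 + 15 @ $13.70 = $4,663.35
Sale 2 (361) [LIFO — newest first]: 258 @ $11.90 + 103 @ $14.40 = $4,553.40
Sale 3 (232) [LIFO — newest first]: 196 @ $14.75 + 36 @ $14.40 = $3,409.40
Total COGS = $4,663.35 + $4,553.40 + $3,409.40 = $12,626.15
Ending inventory: 76 @ $13.70 + 137 @ $14.40 = $3,014.00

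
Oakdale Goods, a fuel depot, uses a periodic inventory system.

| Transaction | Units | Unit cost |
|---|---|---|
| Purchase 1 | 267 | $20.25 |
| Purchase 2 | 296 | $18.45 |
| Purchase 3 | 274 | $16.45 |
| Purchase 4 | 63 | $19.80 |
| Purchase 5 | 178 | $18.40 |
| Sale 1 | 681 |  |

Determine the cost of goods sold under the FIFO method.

Sale 1 (681) [FIFO — oldest first]: 267 @ $20.25 + 296 @ $18.45 + 118 @ $16.45 = $12,809.05
Ending inventory: 156 @ $16.45 + 63 @ $19.80 + 178 @ $18.40 = $7,088.80

COGS = $12,809.05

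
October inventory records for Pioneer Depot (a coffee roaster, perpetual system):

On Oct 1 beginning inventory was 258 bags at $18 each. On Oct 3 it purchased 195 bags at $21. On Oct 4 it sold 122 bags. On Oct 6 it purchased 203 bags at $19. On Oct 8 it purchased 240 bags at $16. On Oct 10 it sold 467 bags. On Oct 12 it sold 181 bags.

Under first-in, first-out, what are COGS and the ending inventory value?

Oct 4, 122 sold [FIFO — oldest first]: 122 @ $18 = $2,196
Oct 10, 467 sold [FIFO — oldest first]: 136 @ $18 + 195 @ $21 + 136 @ $19 = $9,127
Oct 12, 181 sold [FIFO — oldest first]: 67 @ $19 + 114 @ $16 = $3,097
Total COGS = $2,196 + $9,127 + $3,097 = $14,420
Ending inventory: 126 @ $16 = $2,016

COGS = $14,420; ending inventory = $2,016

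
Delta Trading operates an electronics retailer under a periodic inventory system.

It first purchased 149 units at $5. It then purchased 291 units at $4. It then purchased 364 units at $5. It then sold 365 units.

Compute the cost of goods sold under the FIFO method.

Sale 1 (365) [FIFO — oldest first]: 149 @ $5 + 216 @ $4 = $1,609
Ending inventory: 75 @ $4 + 364 @ $5 = $2,120

COGS = $1,609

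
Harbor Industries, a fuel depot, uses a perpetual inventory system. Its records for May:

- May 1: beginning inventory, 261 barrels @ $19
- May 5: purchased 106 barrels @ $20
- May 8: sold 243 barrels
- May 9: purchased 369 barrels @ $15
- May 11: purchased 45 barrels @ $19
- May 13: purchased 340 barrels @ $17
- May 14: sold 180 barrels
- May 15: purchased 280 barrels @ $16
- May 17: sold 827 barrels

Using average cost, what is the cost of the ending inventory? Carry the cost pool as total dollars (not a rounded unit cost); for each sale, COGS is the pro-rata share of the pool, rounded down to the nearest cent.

Ending inventory = $2,479.07

After May 1: 261 on hand, pool $4,959.00 (≈ $19.0000 each)
After May 5: 367 on hand, pool $7,079.00 (≈ $19.2888 each)
May 8, sell 243: 243/367 × $7,079.00 → $4,687.18
After May 9: 493 on hand, pool $7,926.82 (≈ $16.0787 each)
After May 11: 538 on hand, pool $8,781.82 (≈ $16.3231 each)
After May 13: 878 on hand, pool $14,561.82 (≈ $16.5852 each)
May 14, sell 180: 180/878 × $14,561.82 → $2,985.33
After May 15: 978 on hand, pool $16,056.49 (≈ $16.4177 each)
May 17, sell 827: 827/978 × $16,056.49 → $13,577.42
Total COGS = $4,687.18 + $2,985.33 + $13,577.42 = $21,249.93
Ending inventory (cost pool remaining) = $2,479.07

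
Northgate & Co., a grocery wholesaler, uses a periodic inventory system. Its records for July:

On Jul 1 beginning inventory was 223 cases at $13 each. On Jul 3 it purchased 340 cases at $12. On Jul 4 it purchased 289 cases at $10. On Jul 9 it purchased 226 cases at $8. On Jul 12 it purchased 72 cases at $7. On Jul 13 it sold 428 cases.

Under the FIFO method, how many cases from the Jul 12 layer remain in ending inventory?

72

Jul 13, 428 sold [FIFO — oldest first]: 223 @ $13 + 205 @ $12 = $5,359
Ending inventory: 135 @ $12 + 289 @ $10 + 226 @ $8 + 72 @ $7 = $6,822
Check: goods available $12,181 = COGS $5,359 + ending $6,822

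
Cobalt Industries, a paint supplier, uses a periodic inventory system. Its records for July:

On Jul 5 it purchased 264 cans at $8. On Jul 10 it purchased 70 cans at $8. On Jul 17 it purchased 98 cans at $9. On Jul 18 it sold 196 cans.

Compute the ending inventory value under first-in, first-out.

Ending inventory = $1,986

Jul 18, 196 sold [FIFO — oldest first]: 196 @ $8 = $1,568
Ending inventory: 68 @ $8 + 70 @ $8 + 98 @ $9 = $1,986
Check: goods available $3,554 = COGS $1,568 + ending $1,986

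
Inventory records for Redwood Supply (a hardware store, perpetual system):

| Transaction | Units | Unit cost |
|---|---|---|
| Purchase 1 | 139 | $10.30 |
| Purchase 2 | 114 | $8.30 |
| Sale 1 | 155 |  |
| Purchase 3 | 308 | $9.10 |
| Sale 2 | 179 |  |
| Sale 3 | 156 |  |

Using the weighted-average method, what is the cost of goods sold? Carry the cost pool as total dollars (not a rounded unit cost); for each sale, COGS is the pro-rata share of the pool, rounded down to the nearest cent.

COGS = $4,529.47

After Purchase 1: 139 on hand, pool $1,431.70 (≈ $10.3000 each)
After Purchase 2: 253 on hand, pool $2,377.90 (≈ $9.3988 each)
Sale 1, sell 155: 155/253 × $2,377.90 → $1,456.81
After Purchase 3: 406 on hand, pool $3,723.89 (≈ $9.1721 each)
Sale 2, sell 179: 179/406 × $3,723.89 → $1,641.81
Sale 3, sell 156: 156/227 × $2,082.08 → $1,430.85
Total COGS = $1,456.81 + $1,641.81 + $1,430.85 = $4,529.47
Ending inventory (cost pool remaining) = $651.23
Check: goods available $5,180.70 = COGS $4,529.47 + ending $651.23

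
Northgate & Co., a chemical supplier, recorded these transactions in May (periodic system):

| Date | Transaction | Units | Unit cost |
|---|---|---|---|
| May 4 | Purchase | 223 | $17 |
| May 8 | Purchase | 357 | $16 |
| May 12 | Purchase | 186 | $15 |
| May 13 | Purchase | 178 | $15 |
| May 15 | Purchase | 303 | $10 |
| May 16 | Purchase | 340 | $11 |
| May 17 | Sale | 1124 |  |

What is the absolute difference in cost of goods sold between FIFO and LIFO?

$2,661

FIFO COGS: 223 @ $17 + 357 @ $16 + 186 @ $15 + 178 @ $15 + 180 @ $10 = $16,763
LIFO COGS: 340 @ $11 + 303 @ $10 + 178 @ $15 + 186 @ $15 + 117 @ $16 = $14,102
Difference = |$16,763 − $14,102| = $2,661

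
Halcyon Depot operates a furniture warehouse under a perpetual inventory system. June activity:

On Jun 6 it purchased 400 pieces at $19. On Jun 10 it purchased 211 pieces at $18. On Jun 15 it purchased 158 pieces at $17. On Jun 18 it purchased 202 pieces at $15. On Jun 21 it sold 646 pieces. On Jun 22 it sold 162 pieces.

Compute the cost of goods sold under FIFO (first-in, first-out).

Jun 21, 646 sold [FIFO — oldest first]: 400 @ $19 + 211 @ $18 + 35 @ $17 = $11,993
Jun 22, 162 sold [FIFO — oldest first]: 123 @ $17 + 39 @ $15 = $2,676
Total COGS = $11,993 + $2,676 = $14,669
Ending inventory: 163 @ $15 = $2,445
Check: goods available $17,114 = COGS $14,669 + ending $2,445

COGS = $14,669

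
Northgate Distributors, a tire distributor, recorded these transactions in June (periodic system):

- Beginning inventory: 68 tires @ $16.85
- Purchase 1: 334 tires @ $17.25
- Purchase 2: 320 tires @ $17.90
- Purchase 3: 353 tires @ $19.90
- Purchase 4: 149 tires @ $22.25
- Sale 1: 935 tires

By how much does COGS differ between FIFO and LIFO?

$1,143.20

FIFO COGS: 68 @ $16.85 + 334 @ $17.25 + 320 @ $17.90 + 213 @ $19.90 = $16,874.00
LIFO COGS: 149 @ $22.25 + 353 @ $19.90 + 320 @ $17.90 + 113 @ $17.25 = $18,017.20
Difference = |$16,874.00 − $18,017.20| = $1,143.20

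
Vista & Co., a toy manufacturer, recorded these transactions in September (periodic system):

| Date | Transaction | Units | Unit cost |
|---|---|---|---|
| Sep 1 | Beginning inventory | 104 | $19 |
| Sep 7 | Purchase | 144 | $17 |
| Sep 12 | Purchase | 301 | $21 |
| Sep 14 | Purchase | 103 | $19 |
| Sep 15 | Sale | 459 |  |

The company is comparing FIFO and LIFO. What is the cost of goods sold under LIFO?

COGS = $9,213

FIFO COGS: 104 @ $19 + 144 @ $17 + 211 @ $21 = $8,855
LIFO COGS: 103 @ $19 + 301 @ $21 + 55 @ $17 = $9,213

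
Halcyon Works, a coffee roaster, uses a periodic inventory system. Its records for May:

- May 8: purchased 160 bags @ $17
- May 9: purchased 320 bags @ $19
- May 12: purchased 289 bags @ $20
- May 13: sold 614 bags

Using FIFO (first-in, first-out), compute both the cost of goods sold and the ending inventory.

May 13, 614 sold [FIFO — oldest first]: 160 @ $17 + 320 @ $19 + 134 @ $20 = $11,480
Ending inventory: 155 @ $20 = $3,100
Check: goods available $14,580 = COGS $11,480 + ending $3,100

COGS = $11,480; ending inventory = $3,100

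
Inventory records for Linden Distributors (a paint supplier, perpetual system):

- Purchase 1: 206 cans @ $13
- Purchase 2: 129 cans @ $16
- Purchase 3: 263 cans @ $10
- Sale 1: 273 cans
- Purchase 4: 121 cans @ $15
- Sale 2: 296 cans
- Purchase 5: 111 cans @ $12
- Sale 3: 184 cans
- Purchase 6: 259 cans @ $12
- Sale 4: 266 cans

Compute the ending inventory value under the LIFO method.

Ending inventory = $910

Sale 1 (273) [LIFO — newest first]: 263 @ $10 + 10 @ $16 = $2,790
Sale 2 (296) [LIFO — newest first]: 121 @ $15 + 119 @ $16 + 56 @ $13 = $4,447
Sale 3 (184) [LIFO — newest first]: 111 @ $12 + 73 @ $13 = $2,281
Sale 4 (266) [LIFO — newest first]: 259 @ $12 + 7 @ $13 = $3,199
Total COGS = $2,790 + $4,447 + $2,281 + $3,199 = $12,717
Ending inventory: 70 @ $13 = $910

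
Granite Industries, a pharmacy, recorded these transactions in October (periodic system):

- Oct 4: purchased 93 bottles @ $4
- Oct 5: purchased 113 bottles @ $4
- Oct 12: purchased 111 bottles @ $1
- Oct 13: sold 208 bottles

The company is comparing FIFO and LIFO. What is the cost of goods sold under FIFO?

FIFO COGS: 93 @ $4 + 113 @ $4 + 2 @ $1 = $826
LIFO COGS: 111 @ $1 + 97 @ $4 = $499

COGS = $826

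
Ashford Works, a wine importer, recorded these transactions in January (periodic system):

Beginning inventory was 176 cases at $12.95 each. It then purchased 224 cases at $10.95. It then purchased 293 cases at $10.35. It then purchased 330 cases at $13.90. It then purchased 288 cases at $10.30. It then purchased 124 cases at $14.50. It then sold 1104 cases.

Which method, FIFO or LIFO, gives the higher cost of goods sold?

FIFO COGS: 176 @ $12.95 + 224 @ $10.95 + 293 @ $10.35 + 330 @ $13.90 + 81 @ $10.30 = $13,185.85
LIFO COGS: 124 @ $14.50 + 288 @ $10.30 + 330 @ $13.90 + 293 @ $10.35 + 69 @ $10.95 = $13,139.50

FIFO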